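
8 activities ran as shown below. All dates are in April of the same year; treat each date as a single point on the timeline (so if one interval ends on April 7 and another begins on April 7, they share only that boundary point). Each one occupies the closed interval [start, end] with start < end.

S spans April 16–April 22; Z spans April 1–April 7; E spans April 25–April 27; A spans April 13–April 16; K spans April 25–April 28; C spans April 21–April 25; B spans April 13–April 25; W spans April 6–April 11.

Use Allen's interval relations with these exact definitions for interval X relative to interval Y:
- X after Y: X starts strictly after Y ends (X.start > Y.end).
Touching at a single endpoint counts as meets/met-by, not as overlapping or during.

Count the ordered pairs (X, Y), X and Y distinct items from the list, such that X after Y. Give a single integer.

17

Checking all 56 ordered pairs for relation 'after'; matching pairs in alphabetical order:
(A, W): A after W ✓
(A, Z): A after Z ✓
(B, W): B after W ✓
(B, Z): B after Z ✓
(C, A): C after A ✓
(C, W): C after W ✓
(C, Z): C after Z ✓
(E, A): E after A ✓
(E, S): E after S ✓
(E, W): E after W ✓
(E, Z): E after Z ✓
(K, A): K after A ✓
(K, S): K after S ✓
(K, W): K after W ✓
(K, Z): K after Z ✓
(S, W): S after W ✓
(S, Z): S after Z ✓
Count: 17.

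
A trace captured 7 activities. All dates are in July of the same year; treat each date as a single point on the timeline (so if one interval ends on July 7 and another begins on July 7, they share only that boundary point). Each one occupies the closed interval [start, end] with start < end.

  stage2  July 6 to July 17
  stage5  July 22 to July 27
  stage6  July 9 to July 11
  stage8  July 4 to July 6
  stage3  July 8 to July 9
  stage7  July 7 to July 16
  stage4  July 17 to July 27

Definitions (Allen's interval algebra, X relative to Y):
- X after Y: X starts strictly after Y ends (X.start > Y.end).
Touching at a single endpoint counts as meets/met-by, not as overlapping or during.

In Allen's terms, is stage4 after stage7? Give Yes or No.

Yes

stage4 = [July 17, July 27], stage7 = [July 7, July 16].
Actual relation of stage4 to stage7: after.
Asked whether 'after' holds → Yes.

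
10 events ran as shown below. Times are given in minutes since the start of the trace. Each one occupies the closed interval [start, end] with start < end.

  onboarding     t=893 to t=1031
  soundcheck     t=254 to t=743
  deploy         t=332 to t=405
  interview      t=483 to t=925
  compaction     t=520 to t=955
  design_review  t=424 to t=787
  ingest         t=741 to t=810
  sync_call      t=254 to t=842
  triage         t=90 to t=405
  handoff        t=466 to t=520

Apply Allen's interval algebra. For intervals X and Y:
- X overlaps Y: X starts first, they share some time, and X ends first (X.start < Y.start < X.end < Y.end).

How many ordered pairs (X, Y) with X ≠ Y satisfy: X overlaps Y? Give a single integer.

Checking all 90 ordered pairs for relation 'overlaps'; matching pairs in alphabetical order:
(compaction, onboarding): compaction overlaps onboarding ✓
(design_review, compaction): design_review overlaps compaction ✓
(design_review, ingest): design_review overlaps ingest ✓
(design_review, interview): design_review overlaps interview ✓
(handoff, interview): handoff overlaps interview ✓
(interview, compaction): interview overlaps compaction ✓
(interview, onboarding): interview overlaps onboarding ✓
(soundcheck, compaction): soundcheck overlaps compaction ✓
(soundcheck, design_review): soundcheck overlaps design_review ✓
(soundcheck, ingest): soundcheck overlaps ingest ✓
(soundcheck, interview): soundcheck overlaps interview ✓
(sync_call, compaction): sync_call overlaps compaction ✓
(sync_call, interview): sync_call overlaps interview ✓
(triage, soundcheck): triage overlaps soundcheck ✓
(triage, sync_call): triage overlaps sync_call ✓
Count: 15.

15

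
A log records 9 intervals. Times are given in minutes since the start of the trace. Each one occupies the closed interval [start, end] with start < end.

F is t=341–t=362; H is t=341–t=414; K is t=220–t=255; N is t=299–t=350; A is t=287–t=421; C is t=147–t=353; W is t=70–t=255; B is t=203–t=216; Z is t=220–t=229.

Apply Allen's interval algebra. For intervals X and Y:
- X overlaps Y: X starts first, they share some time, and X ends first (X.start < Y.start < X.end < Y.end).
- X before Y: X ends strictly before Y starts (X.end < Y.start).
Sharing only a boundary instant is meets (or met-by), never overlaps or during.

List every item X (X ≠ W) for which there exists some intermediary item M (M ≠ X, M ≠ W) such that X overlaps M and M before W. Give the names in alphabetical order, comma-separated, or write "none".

none

Target W = [t=70, t=255].
Intermediaries M with M before W: none.
Union: none.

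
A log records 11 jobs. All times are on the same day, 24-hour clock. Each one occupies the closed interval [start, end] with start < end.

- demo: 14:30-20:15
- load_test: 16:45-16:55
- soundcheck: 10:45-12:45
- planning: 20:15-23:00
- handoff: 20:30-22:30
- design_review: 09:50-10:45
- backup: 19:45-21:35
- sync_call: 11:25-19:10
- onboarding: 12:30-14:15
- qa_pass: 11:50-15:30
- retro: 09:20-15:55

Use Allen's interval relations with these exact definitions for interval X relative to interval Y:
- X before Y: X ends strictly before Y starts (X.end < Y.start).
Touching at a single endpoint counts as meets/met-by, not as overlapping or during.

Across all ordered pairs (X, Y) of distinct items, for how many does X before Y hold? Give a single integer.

33

Checking all 110 ordered pairs for relation 'before'; matching pairs in alphabetical order:
(demo, handoff): demo before handoff ✓
(design_review, backup): design_review before backup ✓
(design_review, demo): design_review before demo ✓
(design_review, handoff): design_review before handoff ✓
(design_review, load_test): design_review before load_test ✓
(design_review, onboarding): design_review before onboarding ✓
(design_review, planning): design_review before planning ✓
(design_review, qa_pass): design_review before qa_pass ✓
(design_review, sync_call): design_review before sync_call ✓
(load_test, backup): load_test before backup ✓
(load_test, handoff): load_test before handoff ✓
(load_test, planning): load_test before planning ✓
(onboarding, backup): onboarding before backup ✓
(onboarding, demo): onboarding before demo ✓
(onboarding, handoff): onboarding before handoff ✓
(onboarding, load_test): onboarding before load_test ✓
(onboarding, planning): onboarding before planning ✓
(qa_pass, backup): qa_pass before backup ✓
(qa_pass, handoff): qa_pass before handoff ✓
(qa_pass, load_test): qa_pass before load_test ✓
(qa_pass, planning): qa_pass before planning ✓
(retro, backup): retro before backup ✓
(retro, handoff): retro before handoff ✓
(retro, load_test): retro before load_test ✓
... plus 9 further pairs not listed.
Count: 33.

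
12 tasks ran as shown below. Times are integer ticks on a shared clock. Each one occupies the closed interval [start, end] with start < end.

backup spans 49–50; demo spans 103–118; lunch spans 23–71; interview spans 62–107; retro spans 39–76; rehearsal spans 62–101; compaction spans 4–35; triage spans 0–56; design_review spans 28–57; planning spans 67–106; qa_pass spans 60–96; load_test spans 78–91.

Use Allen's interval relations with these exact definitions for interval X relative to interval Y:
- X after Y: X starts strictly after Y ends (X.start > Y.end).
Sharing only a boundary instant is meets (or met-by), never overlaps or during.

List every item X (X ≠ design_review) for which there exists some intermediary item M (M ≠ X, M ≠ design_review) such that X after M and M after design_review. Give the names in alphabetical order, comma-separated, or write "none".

demo

Target design_review = [28, 57].
Intermediaries M with M after design_review: demo, interview, load_test, planning, qa_pass, rehearsal.
Via demo — items with X after demo: none.
Via interview — items with X after interview: none.
Via load_test — items with X after load_test: demo.
Via planning — items with X after planning: none.
Via qa_pass — items with X after qa_pass: demo.
Via rehearsal — items with X after rehearsal: demo.
Union: demo.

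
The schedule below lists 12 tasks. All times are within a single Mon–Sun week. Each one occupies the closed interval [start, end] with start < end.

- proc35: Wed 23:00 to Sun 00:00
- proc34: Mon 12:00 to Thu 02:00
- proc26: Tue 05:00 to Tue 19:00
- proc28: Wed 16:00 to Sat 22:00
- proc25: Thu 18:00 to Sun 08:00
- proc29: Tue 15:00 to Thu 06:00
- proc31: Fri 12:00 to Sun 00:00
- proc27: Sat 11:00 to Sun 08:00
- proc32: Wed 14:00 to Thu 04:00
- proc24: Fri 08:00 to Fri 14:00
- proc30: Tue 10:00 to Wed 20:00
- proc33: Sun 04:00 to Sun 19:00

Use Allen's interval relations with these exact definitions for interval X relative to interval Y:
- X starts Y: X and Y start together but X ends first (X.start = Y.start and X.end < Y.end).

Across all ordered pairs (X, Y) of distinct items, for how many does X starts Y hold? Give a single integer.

Checking all 132 ordered pairs for relation 'starts'; matching pairs in alphabetical order:
No pair satisfies it.
Count: 0.

0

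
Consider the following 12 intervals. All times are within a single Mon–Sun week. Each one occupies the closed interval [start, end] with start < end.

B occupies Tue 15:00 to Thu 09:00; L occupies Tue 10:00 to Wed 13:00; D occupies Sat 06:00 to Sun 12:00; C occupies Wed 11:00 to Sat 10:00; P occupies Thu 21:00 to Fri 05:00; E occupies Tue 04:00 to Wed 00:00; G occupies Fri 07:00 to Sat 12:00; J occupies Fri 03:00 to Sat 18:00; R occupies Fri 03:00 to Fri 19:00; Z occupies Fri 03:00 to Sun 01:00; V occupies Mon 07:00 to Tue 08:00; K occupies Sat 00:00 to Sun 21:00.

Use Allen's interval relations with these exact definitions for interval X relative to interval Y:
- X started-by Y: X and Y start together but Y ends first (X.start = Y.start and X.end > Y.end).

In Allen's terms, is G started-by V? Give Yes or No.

G = [Fri 07:00, Sat 12:00], V = [Mon 07:00, Tue 08:00].
Actual relation of G to V: after.
Asked whether 'started-by' holds → No.

No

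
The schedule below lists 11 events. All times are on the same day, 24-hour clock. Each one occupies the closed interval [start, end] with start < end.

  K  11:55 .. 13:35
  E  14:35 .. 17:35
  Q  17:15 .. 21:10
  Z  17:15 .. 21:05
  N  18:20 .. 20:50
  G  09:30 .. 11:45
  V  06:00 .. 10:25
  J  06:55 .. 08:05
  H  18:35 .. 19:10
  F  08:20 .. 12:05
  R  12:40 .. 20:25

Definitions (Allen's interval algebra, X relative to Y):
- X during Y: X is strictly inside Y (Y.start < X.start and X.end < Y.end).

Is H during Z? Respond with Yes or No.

H = [18:35, 19:10], Z = [17:15, 21:05].
Actual relation of H to Z: during.
Asked whether 'during' holds → Yes.

Yes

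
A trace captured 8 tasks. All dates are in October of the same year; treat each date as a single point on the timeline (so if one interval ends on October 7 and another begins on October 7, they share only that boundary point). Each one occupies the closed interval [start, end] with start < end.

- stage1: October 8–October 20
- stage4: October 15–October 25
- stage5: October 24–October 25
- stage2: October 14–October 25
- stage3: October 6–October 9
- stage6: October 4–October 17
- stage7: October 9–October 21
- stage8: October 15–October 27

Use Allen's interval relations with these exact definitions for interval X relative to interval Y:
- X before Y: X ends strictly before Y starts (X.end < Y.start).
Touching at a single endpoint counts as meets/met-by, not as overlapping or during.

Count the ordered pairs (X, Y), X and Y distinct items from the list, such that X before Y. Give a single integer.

7

Checking all 56 ordered pairs for relation 'before'; matching pairs in alphabetical order:
(stage1, stage5): stage1 before stage5 ✓
(stage3, stage2): stage3 before stage2 ✓
(stage3, stage4): stage3 before stage4 ✓
(stage3, stage5): stage3 before stage5 ✓
(stage3, stage8): stage3 before stage8 ✓
(stage6, stage5): stage6 before stage5 ✓
(stage7, stage5): stage7 before stage5 ✓
Count: 7.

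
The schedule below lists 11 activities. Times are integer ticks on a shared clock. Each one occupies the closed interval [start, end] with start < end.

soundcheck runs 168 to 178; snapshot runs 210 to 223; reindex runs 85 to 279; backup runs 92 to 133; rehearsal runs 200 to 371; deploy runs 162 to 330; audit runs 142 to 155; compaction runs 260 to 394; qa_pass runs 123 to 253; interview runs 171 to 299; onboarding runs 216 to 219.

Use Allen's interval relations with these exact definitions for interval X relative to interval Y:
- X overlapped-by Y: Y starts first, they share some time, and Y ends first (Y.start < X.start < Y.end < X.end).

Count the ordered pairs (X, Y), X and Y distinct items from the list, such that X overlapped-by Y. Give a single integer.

14

Checking all 110 ordered pairs for relation 'overlapped-by'; matching pairs in alphabetical order:
(compaction, deploy): compaction overlapped-by deploy ✓
(compaction, interview): compaction overlapped-by interview ✓
(compaction, rehearsal): compaction overlapped-by rehearsal ✓
(compaction, reindex): compaction overlapped-by reindex ✓
(deploy, qa_pass): deploy overlapped-by qa_pass ✓
(deploy, reindex): deploy overlapped-by reindex ✓
(interview, qa_pass): interview overlapped-by qa_pass ✓
(interview, reindex): interview overlapped-by reindex ✓
(interview, soundcheck): interview overlapped-by soundcheck ✓
(qa_pass, backup): qa_pass overlapped-by backup ✓
(rehearsal, deploy): rehearsal overlapped-by deploy ✓
(rehearsal, interview): rehearsal overlapped-by interview ✓
(rehearsal, qa_pass): rehearsal overlapped-by qa_pass ✓
(rehearsal, reindex): rehearsal overlapped-by reindex ✓
Count: 14.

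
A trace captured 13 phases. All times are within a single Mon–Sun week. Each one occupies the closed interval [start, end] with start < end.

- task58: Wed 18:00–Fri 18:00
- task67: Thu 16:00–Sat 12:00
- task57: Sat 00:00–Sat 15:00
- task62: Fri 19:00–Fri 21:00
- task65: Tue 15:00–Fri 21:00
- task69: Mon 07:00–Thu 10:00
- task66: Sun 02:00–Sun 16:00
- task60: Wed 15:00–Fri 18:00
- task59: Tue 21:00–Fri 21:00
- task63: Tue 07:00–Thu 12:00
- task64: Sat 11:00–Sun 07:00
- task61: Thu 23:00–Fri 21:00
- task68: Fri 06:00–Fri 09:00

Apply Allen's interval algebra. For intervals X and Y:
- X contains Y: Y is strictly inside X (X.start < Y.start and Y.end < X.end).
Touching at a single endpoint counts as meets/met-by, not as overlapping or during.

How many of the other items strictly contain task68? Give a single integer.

Target task68 = [Fri 06:00, Fri 09:00].
task57 [Sat 00:00, Sat 15:00] → after → no.
task58 [Wed 18:00, Fri 18:00] → contains → counts.
task59 [Tue 21:00, Fri 21:00] → contains → counts.
task60 [Wed 15:00, Fri 18:00] → contains → counts.
task61 [Thu 23:00, Fri 21:00] → contains → counts.
task62 [Fri 19:00, Fri 21:00] → after → no.
task63 [Tue 07:00, Thu 12:00] → before → no.
task64 [Sat 11:00, Sun 07:00] → after → no.
task65 [Tue 15:00, Fri 21:00] → contains → counts.
task66 [Sun 02:00, Sun 16:00] → after → no.
task67 [Thu 16:00, Sat 12:00] → contains → counts.
task69 [Mon 07:00, Thu 10:00] → before → no.
Total: 6.

6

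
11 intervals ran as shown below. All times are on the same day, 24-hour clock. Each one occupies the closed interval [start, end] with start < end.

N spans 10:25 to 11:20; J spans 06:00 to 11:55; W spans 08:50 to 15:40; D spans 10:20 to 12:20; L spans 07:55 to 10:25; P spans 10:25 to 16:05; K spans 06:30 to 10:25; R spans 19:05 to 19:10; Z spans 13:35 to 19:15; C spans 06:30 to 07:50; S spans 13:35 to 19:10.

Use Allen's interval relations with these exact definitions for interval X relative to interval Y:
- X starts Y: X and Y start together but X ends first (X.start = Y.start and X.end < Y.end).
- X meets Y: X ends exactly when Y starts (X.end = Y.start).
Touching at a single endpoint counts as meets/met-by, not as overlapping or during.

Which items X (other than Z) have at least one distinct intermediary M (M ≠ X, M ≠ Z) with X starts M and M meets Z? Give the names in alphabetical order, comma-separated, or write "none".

Target Z = [13:35, 19:15].
Intermediaries M with M meets Z: none.
Union: none.

none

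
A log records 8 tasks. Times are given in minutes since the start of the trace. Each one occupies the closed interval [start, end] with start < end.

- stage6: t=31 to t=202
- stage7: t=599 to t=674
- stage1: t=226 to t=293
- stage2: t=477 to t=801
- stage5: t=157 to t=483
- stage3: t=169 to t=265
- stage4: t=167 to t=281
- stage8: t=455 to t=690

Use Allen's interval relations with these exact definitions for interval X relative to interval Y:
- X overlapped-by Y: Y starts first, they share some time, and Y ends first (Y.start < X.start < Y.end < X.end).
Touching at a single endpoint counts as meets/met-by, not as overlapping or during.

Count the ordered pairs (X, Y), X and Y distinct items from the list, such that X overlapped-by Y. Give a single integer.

8

Checking all 56 ordered pairs for relation 'overlapped-by'; matching pairs in alphabetical order:
(stage1, stage3): stage1 overlapped-by stage3 ✓
(stage1, stage4): stage1 overlapped-by stage4 ✓
(stage2, stage5): stage2 overlapped-by stage5 ✓
(stage2, stage8): stage2 overlapped-by stage8 ✓
(stage3, stage6): stage3 overlapped-by stage6 ✓
(stage4, stage6): stage4 overlapped-by stage6 ✓
(stage5, stage6): stage5 overlapped-by stage6 ✓
(stage8, stage5): stage8 overlapped-by stage5 ✓
Count: 8.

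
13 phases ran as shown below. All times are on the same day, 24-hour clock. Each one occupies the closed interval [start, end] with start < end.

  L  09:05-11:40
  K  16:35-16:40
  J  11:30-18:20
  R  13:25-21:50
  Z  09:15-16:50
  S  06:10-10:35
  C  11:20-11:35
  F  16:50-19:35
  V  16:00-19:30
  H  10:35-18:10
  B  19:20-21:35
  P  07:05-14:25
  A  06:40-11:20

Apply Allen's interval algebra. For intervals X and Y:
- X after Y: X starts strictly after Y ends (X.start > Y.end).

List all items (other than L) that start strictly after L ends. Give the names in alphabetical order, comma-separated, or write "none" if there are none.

Target L = [09:05, 11:40].
A [06:40, 11:20] → overlaps → no.
B [19:20, 21:35] → after → yes.
C [11:20, 11:35] → during → no.
F [16:50, 19:35] → after → yes.
H [10:35, 18:10] → overlapped-by → no.
J [11:30, 18:20] → overlapped-by → no.
K [16:35, 16:40] → after → yes.
P [07:05, 14:25] → contains → no.
R [13:25, 21:50] → after → yes.
S [06:10, 10:35] → overlaps → no.
V [16:00, 19:30] → after → yes.
Z [09:15, 16:50] → overlapped-by → no.
Result: B, F, K, R, V.

B, F, K, R, V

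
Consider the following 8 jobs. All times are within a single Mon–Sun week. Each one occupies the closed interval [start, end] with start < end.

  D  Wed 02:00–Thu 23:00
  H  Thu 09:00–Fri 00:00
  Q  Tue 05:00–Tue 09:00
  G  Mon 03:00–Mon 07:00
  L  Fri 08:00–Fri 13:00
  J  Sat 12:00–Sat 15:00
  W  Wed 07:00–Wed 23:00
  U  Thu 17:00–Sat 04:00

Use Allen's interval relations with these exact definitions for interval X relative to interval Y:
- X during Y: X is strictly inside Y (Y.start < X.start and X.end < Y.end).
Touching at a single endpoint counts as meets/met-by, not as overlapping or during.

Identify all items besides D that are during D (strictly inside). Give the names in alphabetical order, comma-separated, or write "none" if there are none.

W

Target D = [Wed 02:00, Thu 23:00].
G [Mon 03:00, Mon 07:00] → before → no.
H [Thu 09:00, Fri 00:00] → overlapped-by → no.
J [Sat 12:00, Sat 15:00] → after → no.
L [Fri 08:00, Fri 13:00] → after → no.
Q [Tue 05:00, Tue 09:00] → before → no.
U [Thu 17:00, Sat 04:00] → overlapped-by → no.
W [Wed 07:00, Wed 23:00] → during → yes.
Result: W.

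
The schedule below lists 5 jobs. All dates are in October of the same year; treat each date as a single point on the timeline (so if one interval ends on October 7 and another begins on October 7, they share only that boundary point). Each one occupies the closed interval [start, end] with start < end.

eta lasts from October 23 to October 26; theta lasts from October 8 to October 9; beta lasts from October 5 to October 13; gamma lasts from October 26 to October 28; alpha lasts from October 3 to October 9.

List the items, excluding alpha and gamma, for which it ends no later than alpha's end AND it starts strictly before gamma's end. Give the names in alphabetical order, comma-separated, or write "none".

theta

Conditions: its end is no later than alpha's end (X.end <= October 9) AND its start is strictly before gamma's end (X.start < October 28).
beta: end October 13 <= October 9? ✗; start October 5 < October 28? ✓ → no.
eta: end October 26 <= October 9? ✗; start October 23 < October 28? ✓ → no.
theta: end October 9 <= October 9? ✓; start October 8 < October 28? ✓ → yes.
Result: theta.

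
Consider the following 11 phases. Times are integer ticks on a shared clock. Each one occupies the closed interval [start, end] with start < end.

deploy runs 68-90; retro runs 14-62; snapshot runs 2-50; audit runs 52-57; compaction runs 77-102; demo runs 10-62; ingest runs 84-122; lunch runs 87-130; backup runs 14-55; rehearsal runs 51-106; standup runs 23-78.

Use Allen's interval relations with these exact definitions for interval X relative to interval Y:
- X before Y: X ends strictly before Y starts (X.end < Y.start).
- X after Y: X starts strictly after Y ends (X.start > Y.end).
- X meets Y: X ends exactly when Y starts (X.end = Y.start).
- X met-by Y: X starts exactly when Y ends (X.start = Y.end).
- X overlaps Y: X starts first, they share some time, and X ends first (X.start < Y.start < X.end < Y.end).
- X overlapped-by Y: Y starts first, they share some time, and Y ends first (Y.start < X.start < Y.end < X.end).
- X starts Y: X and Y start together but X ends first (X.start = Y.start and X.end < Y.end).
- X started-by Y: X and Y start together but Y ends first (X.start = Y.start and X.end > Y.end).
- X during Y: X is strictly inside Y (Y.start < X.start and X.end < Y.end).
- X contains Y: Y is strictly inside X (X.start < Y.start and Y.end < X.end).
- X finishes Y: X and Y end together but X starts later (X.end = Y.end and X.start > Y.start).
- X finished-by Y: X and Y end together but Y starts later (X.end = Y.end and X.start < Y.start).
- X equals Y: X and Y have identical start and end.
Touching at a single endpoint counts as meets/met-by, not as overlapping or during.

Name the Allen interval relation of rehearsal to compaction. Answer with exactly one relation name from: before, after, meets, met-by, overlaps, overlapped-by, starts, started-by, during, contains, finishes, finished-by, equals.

rehearsal = [51, 106]; compaction = [77, 102].
Compare endpoints: rehearsal.start < compaction.start, rehearsal.start < compaction.end, rehearsal.end > compaction.start, rehearsal.end > compaction.end.
That pattern is 'contains'.

contains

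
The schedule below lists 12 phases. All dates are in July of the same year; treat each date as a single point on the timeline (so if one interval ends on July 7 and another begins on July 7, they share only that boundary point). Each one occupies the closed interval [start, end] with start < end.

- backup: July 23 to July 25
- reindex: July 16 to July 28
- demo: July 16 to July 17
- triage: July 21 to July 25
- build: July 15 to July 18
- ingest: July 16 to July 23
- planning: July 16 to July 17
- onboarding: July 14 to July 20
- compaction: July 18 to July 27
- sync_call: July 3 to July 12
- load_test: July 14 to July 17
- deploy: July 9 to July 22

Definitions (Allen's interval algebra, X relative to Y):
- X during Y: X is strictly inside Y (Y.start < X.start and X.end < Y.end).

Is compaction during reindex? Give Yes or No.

compaction = [July 18, July 27], reindex = [July 16, July 28].
Actual relation of compaction to reindex: during.
Asked whether 'during' holds → Yes.

Yes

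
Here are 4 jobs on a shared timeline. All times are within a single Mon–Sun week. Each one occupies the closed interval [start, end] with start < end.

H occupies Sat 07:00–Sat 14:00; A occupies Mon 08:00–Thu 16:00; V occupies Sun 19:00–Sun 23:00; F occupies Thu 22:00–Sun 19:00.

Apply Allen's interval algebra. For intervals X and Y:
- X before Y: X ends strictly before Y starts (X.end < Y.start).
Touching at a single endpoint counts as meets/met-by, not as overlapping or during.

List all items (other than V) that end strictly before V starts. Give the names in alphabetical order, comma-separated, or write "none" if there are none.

Target V = [Sun 19:00, Sun 23:00].
A [Mon 08:00, Thu 16:00] → before → yes.
F [Thu 22:00, Sun 19:00] → meets → no.
H [Sat 07:00, Sat 14:00] → before → yes.
Result: A, H.

A, H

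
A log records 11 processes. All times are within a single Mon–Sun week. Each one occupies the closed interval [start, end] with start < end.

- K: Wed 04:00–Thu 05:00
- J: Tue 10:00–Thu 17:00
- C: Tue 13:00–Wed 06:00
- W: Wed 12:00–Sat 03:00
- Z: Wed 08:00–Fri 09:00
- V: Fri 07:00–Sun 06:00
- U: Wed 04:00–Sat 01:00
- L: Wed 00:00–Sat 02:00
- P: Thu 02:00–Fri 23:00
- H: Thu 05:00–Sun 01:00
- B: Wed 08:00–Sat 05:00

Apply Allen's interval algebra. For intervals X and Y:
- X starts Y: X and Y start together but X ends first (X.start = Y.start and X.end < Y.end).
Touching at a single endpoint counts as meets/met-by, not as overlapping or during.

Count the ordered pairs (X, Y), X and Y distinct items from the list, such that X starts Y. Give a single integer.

2

Checking all 110 ordered pairs for relation 'starts'; matching pairs in alphabetical order:
(K, U): K starts U ✓
(Z, B): Z starts B ✓
Count: 2.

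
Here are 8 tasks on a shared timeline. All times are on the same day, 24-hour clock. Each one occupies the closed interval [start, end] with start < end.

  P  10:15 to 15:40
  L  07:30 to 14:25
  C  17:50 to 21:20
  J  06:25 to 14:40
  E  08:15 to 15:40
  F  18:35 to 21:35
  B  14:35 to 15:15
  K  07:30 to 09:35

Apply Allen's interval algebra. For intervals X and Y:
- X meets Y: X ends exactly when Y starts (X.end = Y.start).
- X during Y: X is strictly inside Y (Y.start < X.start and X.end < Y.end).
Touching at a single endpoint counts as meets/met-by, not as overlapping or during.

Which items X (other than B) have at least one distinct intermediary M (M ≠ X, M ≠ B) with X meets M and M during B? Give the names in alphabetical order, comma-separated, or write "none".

Target B = [14:35, 15:15].
Intermediaries M with M during B: none.
Union: none.

none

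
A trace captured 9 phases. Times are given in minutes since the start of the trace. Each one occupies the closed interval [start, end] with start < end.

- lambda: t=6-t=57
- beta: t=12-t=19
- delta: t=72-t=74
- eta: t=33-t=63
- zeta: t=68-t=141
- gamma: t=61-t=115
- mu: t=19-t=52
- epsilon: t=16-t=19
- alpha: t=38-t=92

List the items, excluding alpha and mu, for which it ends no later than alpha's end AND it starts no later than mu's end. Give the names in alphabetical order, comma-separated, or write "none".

beta, epsilon, eta, lambda

Conditions: its end is no later than alpha's end (X.end <= t=92) AND its start is no later than mu's end (X.start <= t=52).
beta: end t=19 <= t=92? ✓; start t=12 <= t=52? ✓ → yes.
delta: end t=74 <= t=92? ✓; start t=72 <= t=52? ✗ → no.
epsilon: end t=19 <= t=92? ✓; start t=16 <= t=52? ✓ → yes.
eta: end t=63 <= t=92? ✓; start t=33 <= t=52? ✓ → yes.
gamma: end t=115 <= t=92? ✗; start t=61 <= t=52? ✗ → no.
lambda: end t=57 <= t=92? ✓; start t=6 <= t=52? ✓ → yes.
zeta: end t=141 <= t=92? ✗; start t=68 <= t=52? ✗ → no.
Result: beta, epsilon, eta, lambda.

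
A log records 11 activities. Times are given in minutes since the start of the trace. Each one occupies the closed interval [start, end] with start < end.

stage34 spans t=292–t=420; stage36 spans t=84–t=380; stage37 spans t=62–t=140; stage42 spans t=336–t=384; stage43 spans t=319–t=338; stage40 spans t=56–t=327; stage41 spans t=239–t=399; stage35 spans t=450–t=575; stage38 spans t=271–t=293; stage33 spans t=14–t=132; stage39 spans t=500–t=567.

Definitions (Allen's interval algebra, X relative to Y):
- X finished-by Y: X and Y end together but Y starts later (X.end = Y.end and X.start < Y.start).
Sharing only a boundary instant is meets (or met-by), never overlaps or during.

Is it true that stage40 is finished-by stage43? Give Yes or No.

stage40 = [t=56, t=327], stage43 = [t=319, t=338].
Actual relation of stage40 to stage43: overlaps.
Asked whether 'finished-by' holds → No.

No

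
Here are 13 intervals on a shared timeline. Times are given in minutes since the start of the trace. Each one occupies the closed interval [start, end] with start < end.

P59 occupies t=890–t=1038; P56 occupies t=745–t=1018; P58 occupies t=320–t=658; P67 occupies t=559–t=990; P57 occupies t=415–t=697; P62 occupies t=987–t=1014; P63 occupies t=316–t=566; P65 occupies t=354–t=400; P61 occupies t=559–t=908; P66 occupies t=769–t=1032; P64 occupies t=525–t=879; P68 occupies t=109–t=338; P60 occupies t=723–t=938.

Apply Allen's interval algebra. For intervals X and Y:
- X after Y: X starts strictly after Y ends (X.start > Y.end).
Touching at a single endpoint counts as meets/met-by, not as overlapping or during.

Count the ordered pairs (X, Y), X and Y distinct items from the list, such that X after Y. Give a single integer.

Checking all 156 ordered pairs for relation 'after'; matching pairs in alphabetical order:
(P56, P57): P56 after P57 ✓
(P56, P58): P56 after P58 ✓
(P56, P63): P56 after P63 ✓
(P56, P65): P56 after P65 ✓
(P56, P68): P56 after P68 ✓
(P57, P65): P57 after P65 ✓
(P57, P68): P57 after P68 ✓
(P59, P57): P59 after P57 ✓
(P59, P58): P59 after P58 ✓
(P59, P63): P59 after P63 ✓
(P59, P64): P59 after P64 ✓
(P59, P65): P59 after P65 ✓
(P59, P68): P59 after P68 ✓
(P60, P57): P60 after P57 ✓
(P60, P58): P60 after P58 ✓
(P60, P63): P60 after P63 ✓
(P60, P65): P60 after P65 ✓
(P60, P68): P60 after P68 ✓
(P61, P65): P61 after P65 ✓
(P61, P68): P61 after P68 ✓
(P62, P57): P62 after P57 ✓
(P62, P58): P62 after P58 ✓
(P62, P60): P62 after P60 ✓
(P62, P61): P62 after P61 ✓
... plus 14 further pairs not listed.
Count: 38.

38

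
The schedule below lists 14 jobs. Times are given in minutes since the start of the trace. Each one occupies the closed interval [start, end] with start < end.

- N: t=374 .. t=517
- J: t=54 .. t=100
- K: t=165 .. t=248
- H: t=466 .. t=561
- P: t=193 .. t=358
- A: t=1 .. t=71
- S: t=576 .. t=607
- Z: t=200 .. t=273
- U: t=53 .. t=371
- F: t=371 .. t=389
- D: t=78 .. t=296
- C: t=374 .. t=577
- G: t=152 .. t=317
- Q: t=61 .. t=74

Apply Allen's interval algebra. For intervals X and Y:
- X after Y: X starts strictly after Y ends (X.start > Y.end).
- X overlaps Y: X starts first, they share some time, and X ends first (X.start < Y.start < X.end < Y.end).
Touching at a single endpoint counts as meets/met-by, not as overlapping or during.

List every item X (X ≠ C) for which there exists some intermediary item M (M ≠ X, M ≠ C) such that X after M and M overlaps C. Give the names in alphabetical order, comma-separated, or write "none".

Target C = [t=374, t=577].
Intermediaries M with M overlaps C: F.
Via F — items with X after F: H, S.
Union: H, S.

H, S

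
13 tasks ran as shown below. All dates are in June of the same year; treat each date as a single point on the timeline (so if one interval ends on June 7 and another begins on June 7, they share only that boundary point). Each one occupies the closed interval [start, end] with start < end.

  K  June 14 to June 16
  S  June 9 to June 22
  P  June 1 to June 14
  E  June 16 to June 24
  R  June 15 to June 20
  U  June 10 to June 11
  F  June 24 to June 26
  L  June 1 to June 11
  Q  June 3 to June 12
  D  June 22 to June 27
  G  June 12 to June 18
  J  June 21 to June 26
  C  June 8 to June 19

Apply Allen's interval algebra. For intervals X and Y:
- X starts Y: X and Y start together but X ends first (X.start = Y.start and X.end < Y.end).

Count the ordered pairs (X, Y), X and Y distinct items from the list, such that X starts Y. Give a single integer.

1

Checking all 156 ordered pairs for relation 'starts'; matching pairs in alphabetical order:
(L, P): L starts P ✓
Count: 1.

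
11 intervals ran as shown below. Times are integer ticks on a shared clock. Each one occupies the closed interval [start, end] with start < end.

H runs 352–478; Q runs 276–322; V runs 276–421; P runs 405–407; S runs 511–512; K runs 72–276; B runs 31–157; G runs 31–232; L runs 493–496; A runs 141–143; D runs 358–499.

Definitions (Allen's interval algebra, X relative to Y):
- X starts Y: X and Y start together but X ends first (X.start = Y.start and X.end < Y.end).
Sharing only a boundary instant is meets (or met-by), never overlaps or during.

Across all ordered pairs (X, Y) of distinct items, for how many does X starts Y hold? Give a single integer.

2

Checking all 110 ordered pairs for relation 'starts'; matching pairs in alphabetical order:
(B, G): B starts G ✓
(Q, V): Q starts V ✓
Count: 2.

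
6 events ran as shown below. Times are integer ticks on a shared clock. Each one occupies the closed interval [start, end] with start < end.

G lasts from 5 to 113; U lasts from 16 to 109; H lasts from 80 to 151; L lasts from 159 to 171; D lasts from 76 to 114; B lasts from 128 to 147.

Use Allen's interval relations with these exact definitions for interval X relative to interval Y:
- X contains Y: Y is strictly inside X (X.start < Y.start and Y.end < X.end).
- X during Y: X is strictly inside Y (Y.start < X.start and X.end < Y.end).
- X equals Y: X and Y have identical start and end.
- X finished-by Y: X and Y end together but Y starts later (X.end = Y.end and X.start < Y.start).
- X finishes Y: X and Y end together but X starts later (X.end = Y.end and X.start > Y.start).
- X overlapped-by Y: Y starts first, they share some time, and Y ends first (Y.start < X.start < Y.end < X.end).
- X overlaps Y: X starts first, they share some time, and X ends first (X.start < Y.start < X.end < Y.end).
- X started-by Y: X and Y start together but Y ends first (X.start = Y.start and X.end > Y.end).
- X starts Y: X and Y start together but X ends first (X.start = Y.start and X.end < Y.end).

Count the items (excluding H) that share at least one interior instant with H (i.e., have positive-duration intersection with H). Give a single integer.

Target H = [80, 151].
B [128, 147] → during → counts.
D [76, 114] → overlaps → counts.
G [5, 113] → overlaps → counts.
L [159, 171] → after → no.
U [16, 109] → overlaps → counts.
Total: 4.

4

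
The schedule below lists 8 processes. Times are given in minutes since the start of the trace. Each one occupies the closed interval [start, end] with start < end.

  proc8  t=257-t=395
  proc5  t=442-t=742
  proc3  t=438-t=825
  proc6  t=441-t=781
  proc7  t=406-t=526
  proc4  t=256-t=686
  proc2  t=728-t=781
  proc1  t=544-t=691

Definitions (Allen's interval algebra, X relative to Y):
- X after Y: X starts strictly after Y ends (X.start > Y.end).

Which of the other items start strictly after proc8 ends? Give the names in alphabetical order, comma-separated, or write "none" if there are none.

Target proc8 = [t=257, t=395].
proc1 [t=544, t=691] → after → yes.
proc2 [t=728, t=781] → after → yes.
proc3 [t=438, t=825] → after → yes.
proc4 [t=256, t=686] → contains → no.
proc5 [t=442, t=742] → after → yes.
proc6 [t=441, t=781] → after → yes.
proc7 [t=406, t=526] → after → yes.
Result: proc1, proc2, proc3, proc5, proc6, proc7.

proc1, proc2, proc3, proc5, proc6, proc7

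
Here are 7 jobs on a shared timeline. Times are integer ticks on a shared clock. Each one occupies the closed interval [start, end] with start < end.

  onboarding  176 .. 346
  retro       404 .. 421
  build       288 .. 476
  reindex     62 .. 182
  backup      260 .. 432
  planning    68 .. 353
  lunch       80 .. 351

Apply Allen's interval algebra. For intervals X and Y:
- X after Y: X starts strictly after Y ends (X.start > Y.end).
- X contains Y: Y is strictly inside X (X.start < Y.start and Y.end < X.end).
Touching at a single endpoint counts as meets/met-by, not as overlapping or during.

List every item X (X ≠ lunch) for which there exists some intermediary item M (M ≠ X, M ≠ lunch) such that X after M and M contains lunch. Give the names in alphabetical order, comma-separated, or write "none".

retro

Target lunch = [80, 351].
Intermediaries M with M contains lunch: planning.
Via planning — items with X after planning: retro.
Union: retro.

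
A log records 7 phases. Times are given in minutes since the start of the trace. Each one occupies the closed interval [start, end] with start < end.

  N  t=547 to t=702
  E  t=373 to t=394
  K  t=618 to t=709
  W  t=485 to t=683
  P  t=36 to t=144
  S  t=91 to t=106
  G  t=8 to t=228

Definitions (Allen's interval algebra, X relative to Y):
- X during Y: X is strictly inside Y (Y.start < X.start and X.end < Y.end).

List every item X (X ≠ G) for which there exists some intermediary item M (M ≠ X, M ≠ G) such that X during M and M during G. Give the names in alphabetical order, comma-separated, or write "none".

Target G = [t=8, t=228].
Intermediaries M with M during G: P, S.
Via P — items with X during P: S.
Via S — items with X during S: none.
Union: S.

S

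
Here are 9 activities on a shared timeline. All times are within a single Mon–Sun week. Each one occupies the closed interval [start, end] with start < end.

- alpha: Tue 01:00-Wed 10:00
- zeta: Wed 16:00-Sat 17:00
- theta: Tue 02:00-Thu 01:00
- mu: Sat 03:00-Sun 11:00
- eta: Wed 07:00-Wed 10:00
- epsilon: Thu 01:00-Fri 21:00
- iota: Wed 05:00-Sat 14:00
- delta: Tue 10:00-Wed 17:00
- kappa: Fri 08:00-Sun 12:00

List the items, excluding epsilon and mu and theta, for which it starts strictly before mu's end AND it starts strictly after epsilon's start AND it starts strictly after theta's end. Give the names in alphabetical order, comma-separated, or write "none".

kappa

Conditions: its start is strictly before mu's end (X.start < Sun 11:00) AND its start is strictly after epsilon's start (X.start > Thu 01:00) AND its start is strictly after theta's end (X.start > Thu 01:00).
alpha: start Tue 01:00 < Sun 11:00? ✓; start Tue 01:00 > Thu 01:00? ✗; start Tue 01:00 > Thu 01:00? ✗ → no.
delta: start Tue 10:00 < Sun 11:00? ✓; start Tue 10:00 > Thu 01:00? ✗; start Tue 10:00 > Thu 01:00? ✗ → no.
eta: start Wed 07:00 < Sun 11:00? ✓; start Wed 07:00 > Thu 01:00? ✗; start Wed 07:00 > Thu 01:00? ✗ → no.
iota: start Wed 05:00 < Sun 11:00? ✓; start Wed 05:00 > Thu 01:00? ✗; start Wed 05:00 > Thu 01:00? ✗ → no.
kappa: start Fri 08:00 < Sun 11:00? ✓; start Fri 08:00 > Thu 01:00? ✓; start Fri 08:00 > Thu 01:00? ✓ → yes.
zeta: start Wed 16:00 < Sun 11:00? ✓; start Wed 16:00 > Thu 01:00? ✗; start Wed 16:00 > Thu 01:00? ✗ → no.
Result: kappa.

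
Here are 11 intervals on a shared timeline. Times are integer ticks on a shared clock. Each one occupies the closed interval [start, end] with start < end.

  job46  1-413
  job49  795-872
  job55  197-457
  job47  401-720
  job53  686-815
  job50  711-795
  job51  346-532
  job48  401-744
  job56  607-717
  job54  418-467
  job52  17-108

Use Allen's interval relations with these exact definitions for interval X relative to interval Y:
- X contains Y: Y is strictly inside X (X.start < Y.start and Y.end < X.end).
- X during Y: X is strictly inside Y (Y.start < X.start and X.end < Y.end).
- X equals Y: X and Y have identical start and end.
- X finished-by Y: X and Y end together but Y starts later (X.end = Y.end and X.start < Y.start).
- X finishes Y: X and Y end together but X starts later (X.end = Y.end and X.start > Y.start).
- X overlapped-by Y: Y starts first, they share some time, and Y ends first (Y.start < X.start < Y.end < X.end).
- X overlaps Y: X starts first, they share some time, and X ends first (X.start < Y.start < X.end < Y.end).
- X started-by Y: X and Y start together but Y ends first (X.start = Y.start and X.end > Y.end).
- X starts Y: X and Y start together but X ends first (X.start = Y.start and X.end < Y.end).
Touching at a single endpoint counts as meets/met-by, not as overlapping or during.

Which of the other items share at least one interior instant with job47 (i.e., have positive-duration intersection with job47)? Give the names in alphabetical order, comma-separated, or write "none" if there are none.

Target job47 = [401, 720].
job46 [1, 413] → overlaps → yes.
job48 [401, 744] → started-by → yes.
job49 [795, 872] → after → no.
job50 [711, 795] → overlapped-by → yes.
job51 [346, 532] → overlaps → yes.
job52 [17, 108] → before → no.
job53 [686, 815] → overlapped-by → yes.
job54 [418, 467] → during → yes.
job55 [197, 457] → overlaps → yes.
job56 [607, 717] → during → yes.
Result: job46, job48, job50, job51, job53, job54, job55, job56.

job46, job48, job50, job51, job53, job54, job55, job56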